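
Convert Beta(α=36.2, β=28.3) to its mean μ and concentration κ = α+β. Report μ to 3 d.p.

κ = α+β = 36.2+28.3 = 64.5; μ = α/κ = 36.2/64.5 = 0.561.

μ = 0.561, κ = 64.5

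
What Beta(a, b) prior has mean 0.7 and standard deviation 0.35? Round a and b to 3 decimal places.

a = 0.500, b = 0.214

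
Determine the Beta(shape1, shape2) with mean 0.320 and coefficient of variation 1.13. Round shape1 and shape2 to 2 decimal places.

shape1 = 0.21, shape2 = 0.45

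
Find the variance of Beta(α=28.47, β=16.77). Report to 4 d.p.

α+β = 45.24 and αβ = 477.4419, so Var = αβ/[(α+β)²(α+β+1)] = 477.4419/94637.447424 = 0.0050.

0.0050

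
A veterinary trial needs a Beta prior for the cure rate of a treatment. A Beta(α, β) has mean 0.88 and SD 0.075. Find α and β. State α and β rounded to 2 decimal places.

First σ² = 0.005625. Setting α = μn, β = (1−μ)n with n = α+β,
μ(1−μ)/(n+1) = 0.005625 ⇒ n+1 = 0.1056/0.005625 = 18.7733 ⇒ n = 17.7733.
Hence α = 0.88×17.7733 = 15.64, β = 0.12×17.7733 = 2.13.

α = 15.64, β = 2.13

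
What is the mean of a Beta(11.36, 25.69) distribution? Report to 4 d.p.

0.3066

The Beta mean is α/(α+β) = 11.36/(11.36+25.69) = 0.3066.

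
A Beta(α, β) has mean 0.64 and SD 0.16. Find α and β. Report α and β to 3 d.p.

α = 5.120, β = 2.880

σ² = 0.16² = 0.0256.
With s = α+β, Var = μ(1−μ)/(s+1), so s+1 = (0.64×0.36)/0.0256 = 9.0000 and s = 8.0000.
α = μs = 5.120, β = (1−μ)s = 2.880.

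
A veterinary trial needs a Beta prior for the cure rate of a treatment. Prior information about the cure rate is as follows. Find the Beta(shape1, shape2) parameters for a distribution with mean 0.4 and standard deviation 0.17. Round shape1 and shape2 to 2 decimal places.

shape1 = 2.92, shape2 = 4.38

σ² = 0.17² = 0.0289.
With s = shape1+shape2, Var = μ(1−μ)/(s+1), so s+1 = (0.4×0.6)/0.0289 = 8.3045 and s = 7.3045.
shape1 = μs = 2.92, shape2 = (1−μ)s = 4.38.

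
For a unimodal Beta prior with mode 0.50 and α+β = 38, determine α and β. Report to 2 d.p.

Since the density peak of Beta(α,β) is at (α−1)/(α+β−2),
α = 1 + 0.50(38−2) = 19.00 and β = 38 − 19.00 = 19.00.

α = 19.00, β = 19.00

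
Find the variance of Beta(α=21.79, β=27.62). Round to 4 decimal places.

α+β = 49.41 and αβ = 601.8398, so Var = αβ/[(α+β)²(α+β+1)] = 601.8398/123068.357721 = 0.0049.

0.0049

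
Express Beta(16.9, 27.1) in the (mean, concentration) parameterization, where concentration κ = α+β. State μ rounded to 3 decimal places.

μ = 0.384, κ = 44.0

κ = α+β = 16.9+27.1 = 44.0; μ = α/κ = 16.9/44.0 = 0.384.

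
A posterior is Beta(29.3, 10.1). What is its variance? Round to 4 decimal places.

0.0047

Var = αβ/[(α+β)²(α+β+1)] = (29.3×10.1)/(39.4²×40.4) = 295.93/62715.344 = 0.0047.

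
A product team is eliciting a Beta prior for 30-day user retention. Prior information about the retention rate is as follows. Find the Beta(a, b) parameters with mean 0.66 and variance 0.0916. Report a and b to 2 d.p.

By moment matching, a+b = μ(1−μ)/σ² − 1 = (0.66·0.34)/0.0916 − 1 = 2.4498 − 1 = 1.4498.
Since a/(a+b) = μ, a = 0.66·1.4498 = 0.96 and b = 0.34·1.4498 = 0.49.

a = 0.96, b = 0.49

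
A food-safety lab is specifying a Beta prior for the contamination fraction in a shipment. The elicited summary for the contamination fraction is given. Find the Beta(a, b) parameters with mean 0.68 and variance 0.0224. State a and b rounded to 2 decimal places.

a = 5.93, b = 2.79

By moment matching, a+b = μ(1−μ)/σ² − 1 = (0.68·0.32)/0.0224 − 1 = 9.7143 − 1 = 8.7143.
Since a/(a+b) = μ, a = 0.68·8.7143 = 5.93 and b = 0.32·8.7143 = 2.79.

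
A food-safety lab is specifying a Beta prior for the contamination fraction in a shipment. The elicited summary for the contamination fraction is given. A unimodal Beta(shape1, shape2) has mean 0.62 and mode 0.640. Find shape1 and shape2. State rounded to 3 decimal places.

Let s = shape1+shape2. Mean gives shape1 = μs = 0.62s; mode gives (shape1−1)/(s−2) = 0.640.
Substituting: 0.62s − 1 = 0.640(s−2) = 0.640s − 1.280, so -0.020s = -0.280 and s = 14.0000.
Then shape1 = 0.62×14.0000 = 8.680 and shape2 = s−shape1 = 5.320.

shape1 = 8.680, shape2 = 5.320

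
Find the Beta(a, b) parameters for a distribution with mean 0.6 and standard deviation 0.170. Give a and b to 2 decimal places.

σ² = 0.170² = 0.028900.
With s = a+b, Var = μ(1−μ)/(s+1), so s+1 = (0.6×0.4)/0.028900 = 8.3045 and s = 7.3045.
a = μs = 4.38, b = (1−μ)s = 2.92.

a = 4.38, b = 2.92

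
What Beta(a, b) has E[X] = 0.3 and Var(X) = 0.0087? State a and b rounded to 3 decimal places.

Let s = a+b. The Beta variance is μ(1−μ)/(s+1).
So s+1 = μ(1−μ)/σ² = (0.3×0.7)/0.0087 = 0.21/0.0087 = 24.1379, giving s = 23.1379.
Then a = μs = 0.3×23.1379 = 6.941 and b = (1−μ)s = 0.7×23.1379 = 16.197.

a = 6.941, b = 16.197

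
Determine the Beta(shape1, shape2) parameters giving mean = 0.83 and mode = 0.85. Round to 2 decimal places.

shape1 = 29.05, shape2 = 5.95

Let s = shape1+shape2. Mean gives shape1 = μs = 0.83s; mode gives (shape1−1)/(s−2) = 0.85.
Substituting: 0.83s − 1 = 0.85(s−2) = 0.85s − 1.70, so -0.02s = -0.70 and s = 35.0000.
Then shape1 = 0.83×35.0000 = 29.05 and shape2 = s−shape1 = 5.95.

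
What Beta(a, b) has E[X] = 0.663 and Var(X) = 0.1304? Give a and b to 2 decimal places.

Let s = a+b. The Beta variance is μ(1−μ)/(s+1).
So s+1 = μ(1−μ)/σ² = (0.663×0.337)/0.1304 = 0.223431/0.1304 = 1.7134, giving s = 0.7134.
Then a = μs = 0.663×0.7134 = 0.47 and b = (1−μ)s = 0.337×0.7134 = 0.24.

a = 0.47, b = 0.24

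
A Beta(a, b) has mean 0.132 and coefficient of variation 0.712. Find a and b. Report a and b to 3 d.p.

a = 1.580, b = 10.391

Var = (CV·μ)² = (0.712×0.132)² = 0.008833.
a+b = μ(1−μ)/Var − 1 = 0.114576/0.008833 − 1 = 11.9714.
Thus a = 0.132·11.9714 = 1.580 and b = 0.868·11.9714 = 10.391.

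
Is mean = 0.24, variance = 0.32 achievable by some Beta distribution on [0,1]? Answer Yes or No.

For any Beta, Var(X) < E[X]·(1−E[X]).
Here μ(1−μ) = 0.24×0.76 = 0.1824, and 0.32 ≥ 0.1824.

No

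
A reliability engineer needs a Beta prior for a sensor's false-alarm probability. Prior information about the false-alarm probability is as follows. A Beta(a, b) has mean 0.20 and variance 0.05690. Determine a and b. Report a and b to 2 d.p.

a = 0.36, b = 1.45

Write ν = a+b; then a = μν and Var = μ(1−μ)/(ν+1).
ν = μ(1−μ)/Var − 1 = 0.1600/0.05690 − 1 = 1.8120.
a = 0.20·1.8120 = 0.36, b = 0.80·1.8120 = 1.45.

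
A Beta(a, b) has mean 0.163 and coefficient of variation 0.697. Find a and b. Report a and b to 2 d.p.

a = 1.56, b = 8.01

Var = (CV·μ)² = (0.697×0.163)² = 0.012907.
a+b = μ(1−μ)/Var − 1 = 0.136431/0.012907 − 1 = 9.5699.
Thus a = 0.163·9.5699 = 1.56 and b = 0.837·9.5699 = 8.01.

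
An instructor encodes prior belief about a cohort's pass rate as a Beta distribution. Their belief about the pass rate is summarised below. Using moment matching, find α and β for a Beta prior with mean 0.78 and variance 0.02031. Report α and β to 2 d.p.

Let s = α+β. The Beta variance is μ(1−μ)/(s+1).
So s+1 = μ(1−μ)/σ² = (0.78×0.22)/0.02031 = 0.1716/0.02031 = 8.4490, giving s = 7.4490.
Then α = μs = 0.78×7.4490 = 5.81 and β = (1−μ)s = 0.22×7.4490 = 1.64.

α = 5.81, β = 1.64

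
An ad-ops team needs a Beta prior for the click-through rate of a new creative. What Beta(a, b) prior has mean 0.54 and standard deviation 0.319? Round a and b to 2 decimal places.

First σ² = 0.101761. Setting a = μn, b = (1−μ)n with n = a+b,
μ(1−μ)/(n+1) = 0.101761 ⇒ n+1 = 0.2484/0.101761 = 2.4410 ⇒ n = 1.4410.
Hence a = 0.54×1.4410 = 0.78, b = 0.46×1.4410 = 0.66.

a = 0.78, b = 0.66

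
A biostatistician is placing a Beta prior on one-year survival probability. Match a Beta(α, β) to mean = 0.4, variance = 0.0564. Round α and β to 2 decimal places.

By moment matching, α+β = μ(1−μ)/σ² − 1 = (0.4·0.6)/0.0564 − 1 = 4.2553 − 1 = 3.2553.
Since α/(α+β) = μ, α = 0.4·3.2553 = 1.30 and β = 0.6·3.2553 = 1.95.

α = 1.30, β = 1.95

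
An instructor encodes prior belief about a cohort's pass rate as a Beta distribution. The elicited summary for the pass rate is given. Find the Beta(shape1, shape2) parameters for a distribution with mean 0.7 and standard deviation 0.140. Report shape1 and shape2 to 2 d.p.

shape1 = 6.80, shape2 = 2.91

First σ² = 0.019600. Setting shape1 = μn, shape2 = (1−μ)n with n = shape1+shape2,
μ(1−μ)/(n+1) = 0.019600 ⇒ n+1 = 0.21/0.019600 = 10.7143 ⇒ n = 9.7143.
Hence shape1 = 0.7×9.7143 = 6.80, shape2 = 0.3×9.7143 = 2.91.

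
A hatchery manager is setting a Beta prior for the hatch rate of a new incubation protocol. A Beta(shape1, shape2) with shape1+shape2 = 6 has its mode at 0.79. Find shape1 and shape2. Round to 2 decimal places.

shape1 = 4.16, shape2 = 1.84

For shape1,shape2>1 the mode is (shape1−1)/(shape1+shape2−2), so shape1 = mode·(κ−2)+1 = 0.79×4+1 = 4.16.
And shape2 = (1−mode)·(κ−2)+1 = 0.21×4+1 = 1.84.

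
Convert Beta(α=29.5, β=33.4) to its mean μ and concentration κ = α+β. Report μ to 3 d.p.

μ = 0.469, κ = 62.9

κ = α+β = 29.5+33.4 = 62.9; μ = α/κ = 29.5/62.9 = 0.469.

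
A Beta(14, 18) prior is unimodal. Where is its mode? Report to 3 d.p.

The density x^(α−1)(1−x)^(β−1) is maximised at (α−1)/(α+β−2) = 13/30 = 0.433.

0.433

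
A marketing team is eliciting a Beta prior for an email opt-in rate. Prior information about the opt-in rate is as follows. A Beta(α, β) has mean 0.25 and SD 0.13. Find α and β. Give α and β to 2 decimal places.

α = 2.52, β = 7.57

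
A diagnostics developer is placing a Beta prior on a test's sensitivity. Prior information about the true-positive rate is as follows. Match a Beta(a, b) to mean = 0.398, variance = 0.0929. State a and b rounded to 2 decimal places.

By moment matching, a+b = μ(1−μ)/σ² − 1 = (0.398·0.602)/0.0929 − 1 = 2.5791 − 1 = 1.5791.
Since a/(a+b) = μ, a = 0.398·1.5791 = 0.63 and b = 0.602·1.5791 = 0.95.

a = 0.63, b = 0.95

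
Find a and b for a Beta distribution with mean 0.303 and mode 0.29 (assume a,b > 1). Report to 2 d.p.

a = 9.79, b = 22.52

With s = a+b: μ = a/s and mode = (a−1)/(s−2). Eliminating a = μs,
μs − 1 = m(s−2) ⇒ s(μ−m) = 1−2m ⇒ s = 0.42/0.013 = 32.3077.
So a = μs = 9.79, b = (1−μ)s = 22.52.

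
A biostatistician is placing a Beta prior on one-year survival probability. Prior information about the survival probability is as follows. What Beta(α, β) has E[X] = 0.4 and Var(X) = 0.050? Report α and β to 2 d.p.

α = 1.52, β = 2.28

By moment matching, α+β = μ(1−μ)/σ² − 1 = (0.4·0.6)/0.050 − 1 = 4.8000 − 1 = 3.8000.
Since α/(α+β) = μ, α = 0.4·3.8000 = 1.52 and β = 0.6·3.8000 = 2.28.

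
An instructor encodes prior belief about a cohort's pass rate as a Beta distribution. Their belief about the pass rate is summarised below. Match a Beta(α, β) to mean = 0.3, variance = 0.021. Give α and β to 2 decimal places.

α = 2.70, β = 6.30

Write ν = α+β; then α = μν and Var = μ(1−μ)/(ν+1).
ν = μ(1−μ)/Var − 1 = 0.21/0.021 − 1 = 9.0000.
α = 0.3·9.0000 = 2.70, β = 0.7·9.0000 = 6.30.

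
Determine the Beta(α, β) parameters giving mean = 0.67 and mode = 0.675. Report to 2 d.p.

Let s = α+β. Mean gives α = μs = 0.67s; mode gives (α−1)/(s−2) = 0.675.
Substituting: 0.67s − 1 = 0.675(s−2) = 0.675s − 1.350, so -0.005s = -0.350 and s = 70.0000.
Then α = 0.67×70.0000 = 46.90 and β = s−α = 23.10.

α = 46.90, β = 23.10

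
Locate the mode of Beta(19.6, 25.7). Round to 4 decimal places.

With α,β > 1, mode = (α−1)/(α+β−2) = 18.6/43.3 = 0.4296.

0.4296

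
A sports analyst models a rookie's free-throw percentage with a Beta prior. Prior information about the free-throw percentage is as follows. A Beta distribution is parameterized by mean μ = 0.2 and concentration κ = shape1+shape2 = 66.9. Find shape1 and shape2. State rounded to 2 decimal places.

shape1 = μκ = 0.2×66.9 = 13.38 and shape2 = (1−μ)κ = 0.8×66.9 = 53.52.

shape1 = 13.38, shape2 = 53.52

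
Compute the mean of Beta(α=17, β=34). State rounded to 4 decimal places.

0.3333

E[X] = α/(α+β) = 17/51 = 0.3333.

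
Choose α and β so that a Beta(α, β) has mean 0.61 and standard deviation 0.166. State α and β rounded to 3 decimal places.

σ² = 0.166² = 0.027556.
With s = α+β, Var = μ(1−μ)/(s+1), so s+1 = (0.61×0.39)/0.027556 = 8.6333 and s = 7.6333.
α = μs = 4.656, β = (1−μ)s = 2.977.

α = 4.656, β = 2.977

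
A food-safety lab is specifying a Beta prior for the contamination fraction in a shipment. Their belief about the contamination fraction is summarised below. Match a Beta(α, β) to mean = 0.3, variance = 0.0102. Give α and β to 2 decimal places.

By moment matching, α+β = μ(1−μ)/σ² − 1 = (0.3·0.7)/0.0102 − 1 = 20.5882 − 1 = 19.5882.
Since α/(α+β) = μ, α = 0.3·19.5882 = 5.88 and β = 0.7·19.5882 = 13.71.

α = 5.88, β = 13.71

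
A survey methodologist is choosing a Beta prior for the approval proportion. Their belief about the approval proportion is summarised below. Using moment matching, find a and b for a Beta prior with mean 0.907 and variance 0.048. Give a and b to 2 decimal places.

Let s = a+b. The Beta variance is μ(1−μ)/(s+1).
So s+1 = μ(1−μ)/σ² = (0.907×0.093)/0.048 = 0.084351/0.048 = 1.7573, giving s = 0.7573.
Then a = μs = 0.907×0.7573 = 0.69 and b = (1−μ)s = 0.093×0.7573 = 0.07.

a = 0.69, b = 0.07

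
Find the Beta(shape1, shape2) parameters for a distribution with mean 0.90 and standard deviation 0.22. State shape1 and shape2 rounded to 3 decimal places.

First σ² = 0.0484. Setting shape1 = μn, shape2 = (1−μ)n with n = shape1+shape2,
μ(1−μ)/(n+1) = 0.0484 ⇒ n+1 = 0.0900/0.0484 = 1.8595 ⇒ n = 0.8595.
Hence shape1 = 0.90×0.8595 = 0.774, shape2 = 0.10×0.8595 = 0.086.

shape1 = 0.774, shape2 = 0.086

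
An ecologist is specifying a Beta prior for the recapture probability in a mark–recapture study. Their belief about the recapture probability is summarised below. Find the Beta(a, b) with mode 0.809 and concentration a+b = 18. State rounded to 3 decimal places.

a = 13.944, b = 4.056

Mode = (a−1)/(κ−2) with κ = a+b, so a−1 = 0.809·16 = 12.944.
a = 13.944; b = κ − a = 4.056.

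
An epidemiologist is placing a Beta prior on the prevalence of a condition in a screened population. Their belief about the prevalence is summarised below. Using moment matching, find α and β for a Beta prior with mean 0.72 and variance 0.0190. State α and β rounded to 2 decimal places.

α = 6.92, β = 2.69

Write ν = α+β; then α = μν and Var = μ(1−μ)/(ν+1).
ν = μ(1−μ)/Var − 1 = 0.2016/0.0190 − 1 = 9.6105.
α = 0.72·9.6105 = 6.92, β = 0.28·9.6105 = 2.69.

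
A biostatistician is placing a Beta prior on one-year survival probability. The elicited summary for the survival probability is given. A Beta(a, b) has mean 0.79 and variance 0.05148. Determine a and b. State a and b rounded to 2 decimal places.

a = 1.76, b = 0.47

Let s = a+b. The Beta variance is μ(1−μ)/(s+1).
So s+1 = μ(1−μ)/σ² = (0.79×0.21)/0.05148 = 0.1659/0.05148 = 3.2226, giving s = 2.2226.
Then a = μs = 0.79×2.2226 = 1.76 and b = (1−μ)s = 0.21×2.2226 = 0.47.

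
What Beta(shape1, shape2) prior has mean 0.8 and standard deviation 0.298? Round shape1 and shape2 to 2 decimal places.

shape1 = 0.64, shape2 = 0.16

Variance = 0.298² = 0.088804. The moment-matching identity shape1+shape2 = μ(1−μ)/Var − 1 gives
shape1+shape2 = 0.16/0.088804 − 1 = 0.8017, so shape1 = μ·0.8017 = 0.64 and shape2 = (1−μ)·0.8017 = 0.16.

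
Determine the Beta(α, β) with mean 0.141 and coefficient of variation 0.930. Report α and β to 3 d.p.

α = 0.852, β = 5.192

σ = CV·μ = 0.930×0.141 = 0.13113, so σ² = 0.017195.
s+1 = μ(1−μ)/σ² = 0.121119/0.017195 = 7.0438, so s = α+β = 6.0438.
α = μs = 0.852, β = (1−μ)s = 5.192.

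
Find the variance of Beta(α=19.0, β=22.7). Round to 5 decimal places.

0.00581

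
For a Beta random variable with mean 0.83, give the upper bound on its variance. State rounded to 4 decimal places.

For fixed mean μ the Beta variance is μ(1−μ)/(α+β+1), increasing as α+β decreases.
Its least upper bound (not attained) is μ(1−μ) = 0.83·0.17 = 0.1411.

0.1411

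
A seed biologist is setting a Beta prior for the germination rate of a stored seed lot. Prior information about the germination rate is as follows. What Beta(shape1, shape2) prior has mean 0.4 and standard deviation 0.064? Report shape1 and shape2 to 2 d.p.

σ² = 0.064² = 0.004096.
With s = shape1+shape2, Var = μ(1−μ)/(s+1), so s+1 = (0.4×0.6)/0.004096 = 58.5938 and s = 57.5938.
shape1 = μs = 23.04, shape2 = (1−μ)s = 34.56.

shape1 = 23.04, shape2 = 34.56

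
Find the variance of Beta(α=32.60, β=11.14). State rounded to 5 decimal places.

μ = 32.60/43.74 = 0.745313; Var = μ(1−μ)/(α+β+1) = 0.1898214/44.74 = 0.00424.

0.00424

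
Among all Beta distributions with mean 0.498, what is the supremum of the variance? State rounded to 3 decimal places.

Var = μ(1−μ)/(α+β+1), which approaches μ(1−μ) as α+β → 0.
So the supremum is μ(1−μ) = 0.498×0.502 = 0.250.

0.250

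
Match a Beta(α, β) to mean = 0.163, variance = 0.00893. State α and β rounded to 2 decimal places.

Write ν = α+β; then α = μν and Var = μ(1−μ)/(ν+1).
ν = μ(1−μ)/Var − 1 = 0.136431/0.00893 − 1 = 14.2778.
α = 0.163·14.2778 = 2.33, β = 0.837·14.2778 = 11.95.

α = 2.33, β = 11.95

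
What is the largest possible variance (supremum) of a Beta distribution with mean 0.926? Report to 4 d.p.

0.0685

Var = μ(1−μ)/(α+β+1), which approaches μ(1−μ) as α+β → 0.
So the supremum is μ(1−μ) = 0.926×0.074 = 0.0685.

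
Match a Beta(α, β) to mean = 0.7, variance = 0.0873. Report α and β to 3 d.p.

α = 0.984, β = 0.422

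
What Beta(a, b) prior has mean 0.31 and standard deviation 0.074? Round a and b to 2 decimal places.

a = 11.80, b = 26.26

σ² = 0.074² = 0.005476.
With s = a+b, Var = μ(1−μ)/(s+1), so s+1 = (0.31×0.69)/0.005476 = 39.0614 and s = 38.0614.
a = μs = 11.80, b = (1−μ)s = 26.26.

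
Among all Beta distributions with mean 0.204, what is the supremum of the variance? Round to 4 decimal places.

Var = μ(1−μ)/(α+β+1), which approaches μ(1−μ) as α+β → 0.
So the supremum is μ(1−μ) = 0.204×0.796 = 0.1624.

0.1624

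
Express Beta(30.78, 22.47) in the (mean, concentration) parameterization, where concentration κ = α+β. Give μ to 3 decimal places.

κ = α+β = 30.78+22.47 = 53.25; μ = α/κ = 30.78/53.25 = 0.578.

μ = 0.578, κ = 53.25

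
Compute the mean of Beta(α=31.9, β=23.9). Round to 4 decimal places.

E[X] = α/(α+β) = 31.9/55.8 = 0.5717.

0.5717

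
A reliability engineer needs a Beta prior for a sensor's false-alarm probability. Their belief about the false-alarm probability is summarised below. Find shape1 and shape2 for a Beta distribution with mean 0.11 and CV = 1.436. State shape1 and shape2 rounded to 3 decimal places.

shape1 = 0.322, shape2 = 2.602

σ = CV·μ = 1.436×0.11 = 0.15796, so σ² = 0.024951.
s+1 = μ(1−μ)/σ² = 0.0979/0.024951 = 3.9236, so s = shape1+shape2 = 2.9236.
shape1 = μs = 0.322, shape2 = (1−μ)s = 2.602.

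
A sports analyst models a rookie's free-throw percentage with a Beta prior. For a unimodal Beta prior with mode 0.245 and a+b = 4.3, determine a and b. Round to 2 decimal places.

a = 1.56, b = 2.74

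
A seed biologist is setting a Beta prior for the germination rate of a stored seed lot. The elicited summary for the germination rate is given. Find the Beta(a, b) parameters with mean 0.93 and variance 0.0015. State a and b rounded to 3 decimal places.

a = 39.432, b = 2.968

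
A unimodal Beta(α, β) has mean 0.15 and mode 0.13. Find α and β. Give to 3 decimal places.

α = 5.550, β = 31.450

Let s = α+β. Mean gives α = μs = 0.15s; mode gives (α−1)/(s−2) = 0.13.
Substituting: 0.15s − 1 = 0.13(s−2) = 0.13s − 0.26, so 0.02s = 0.74 and s = 37.0000.
Then α = 0.15×37.0000 = 5.550 and β = s−α = 31.450.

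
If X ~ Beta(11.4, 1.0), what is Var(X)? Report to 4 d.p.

0.0055

μ = 11.4/12.4 = 0.919355; Var = μ(1−μ)/(α+β+1) = 0.0741415/13.4 = 0.0055.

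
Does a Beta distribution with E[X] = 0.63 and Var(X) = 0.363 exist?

No

For any Beta, Var(X) < E[X]·(1−E[X]).
Here μ(1−μ) = 0.63×0.37 = 0.2331, and 0.363 ≥ 0.2331.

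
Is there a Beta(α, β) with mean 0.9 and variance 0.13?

A Beta with mean μ has variance μ(1−μ)/(α+β+1) < μ(1−μ).
Here μ(1−μ) = 0.9×0.1 = 0.09, and 0.13 ≥ 0.09.

No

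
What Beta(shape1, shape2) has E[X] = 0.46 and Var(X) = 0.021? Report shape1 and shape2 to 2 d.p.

By moment matching, shape1+shape2 = μ(1−μ)/σ² − 1 = (0.46·0.54)/0.021 − 1 = 11.8286 − 1 = 10.8286.
Since shape1/(shape1+shape2) = μ, shape1 = 0.46·10.8286 = 4.98 and shape2 = 0.54·10.8286 = 5.85.

shape1 = 4.98, shape2 = 5.85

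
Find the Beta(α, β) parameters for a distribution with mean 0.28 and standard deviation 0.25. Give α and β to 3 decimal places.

α = 0.623, β = 1.602

σ² = 0.25² = 0.0625.
With s = α+β, Var = μ(1−μ)/(s+1), so s+1 = (0.28×0.72)/0.0625 = 3.2256 and s = 2.2256.
α = μs = 0.623, β = (1−μ)s = 1.602.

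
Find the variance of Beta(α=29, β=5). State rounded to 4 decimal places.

0.0036

Var = αβ/[(α+β)²(α+β+1)] = (29×5)/(34²×35) = 145/40460 = 0.0036.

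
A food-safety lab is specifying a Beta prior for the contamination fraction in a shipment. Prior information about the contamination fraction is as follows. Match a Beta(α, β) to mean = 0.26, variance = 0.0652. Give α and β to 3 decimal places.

α = 0.507, β = 1.444

Let s = α+β. The Beta variance is μ(1−μ)/(s+1).
So s+1 = μ(1−μ)/σ² = (0.26×0.74)/0.0652 = 0.1924/0.0652 = 2.9509, giving s = 1.9509.
Then α = μs = 0.26×1.9509 = 0.507 and β = (1−μ)s = 0.74×1.9509 = 1.444.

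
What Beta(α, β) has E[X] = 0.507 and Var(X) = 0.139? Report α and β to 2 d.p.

α = 0.40, β = 0.39

Let s = α+β. The Beta variance is μ(1−μ)/(s+1).
So s+1 = μ(1−μ)/σ² = (0.507×0.493)/0.139 = 0.249951/0.139 = 1.7982, giving s = 0.7982.
Then α = μs = 0.507×0.7982 = 0.40 and β = (1−μ)s = 0.493×0.7982 = 0.39.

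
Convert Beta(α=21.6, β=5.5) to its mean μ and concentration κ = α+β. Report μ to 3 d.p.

κ = α+β = 21.6+5.5 = 27.1; μ = α/κ = 21.6/27.1 = 0.797.

μ = 0.797, κ = 27.1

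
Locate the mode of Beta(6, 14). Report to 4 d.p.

With α,β > 1, mode = (α−1)/(α+β−2) = 5/18 = 0.2778.

0.2778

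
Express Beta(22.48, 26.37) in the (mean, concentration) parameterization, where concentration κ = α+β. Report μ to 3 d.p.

μ = 0.460, κ = 48.85

κ = α+β = 22.48+26.37 = 48.85; μ = α/κ = 22.48/48.85 = 0.460.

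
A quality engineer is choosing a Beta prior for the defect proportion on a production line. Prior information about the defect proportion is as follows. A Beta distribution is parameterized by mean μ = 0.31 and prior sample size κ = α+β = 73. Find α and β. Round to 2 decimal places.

α = 22.63, β = 50.37

Split κ in proportion μ : (1−μ): α = 0.31·73 = 22.63, β = 73 − 22.63 = 50.37.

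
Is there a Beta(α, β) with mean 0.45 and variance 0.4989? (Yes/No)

No

A Beta with mean μ has variance μ(1−μ)/(α+β+1) < μ(1−μ).
Here μ(1−μ) = 0.45×0.55 = 0.2475, and 0.4989 ≥ 0.2475.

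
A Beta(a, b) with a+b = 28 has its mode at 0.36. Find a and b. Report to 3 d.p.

a = 10.360, b = 17.640

For a,b>1 the mode is (a−1)/(a+b−2), so a = mode·(κ−2)+1 = 0.36×26+1 = 10.360.
And b = (1−mode)·(κ−2)+1 = 0.64×26+1 = 17.640.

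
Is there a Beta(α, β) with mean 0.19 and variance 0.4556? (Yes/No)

No

The Beta variance bound is σ² < μ(1−μ).
Here μ(1−μ) = 0.19×0.81 = 0.1539, and 0.4556 ≥ 0.1539.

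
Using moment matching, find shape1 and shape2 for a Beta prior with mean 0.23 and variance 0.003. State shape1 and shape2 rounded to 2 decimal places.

Write ν = shape1+shape2; then shape1 = μν and Var = μ(1−μ)/(ν+1).
ν = μ(1−μ)/Var − 1 = 0.1771/0.003 − 1 = 58.0333.
shape1 = 0.23·58.0333 = 13.35, shape2 = 0.77·58.0333 = 44.69.

shape1 = 13.35, shape2 = 44.69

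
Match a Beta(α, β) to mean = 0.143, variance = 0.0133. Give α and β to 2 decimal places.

α = 1.17, β = 7.04

Write ν = α+β; then α = μν and Var = μ(1−μ)/(ν+1).
ν = μ(1−μ)/Var − 1 = 0.122551/0.0133 − 1 = 8.2144.
α = 0.143·8.2144 = 1.17, β = 0.857·8.2144 = 7.04.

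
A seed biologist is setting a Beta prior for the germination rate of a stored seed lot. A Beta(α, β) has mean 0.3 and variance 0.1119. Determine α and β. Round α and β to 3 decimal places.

By moment matching, α+β = μ(1−μ)/σ² − 1 = (0.3·0.7)/0.1119 − 1 = 1.8767 − 1 = 0.8767.
Since α/(α+β) = μ, α = 0.3·0.8767 = 0.263 and β = 0.7·0.8767 = 0.614.

α = 0.263, β = 0.614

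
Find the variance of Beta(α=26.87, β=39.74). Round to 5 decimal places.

0.00356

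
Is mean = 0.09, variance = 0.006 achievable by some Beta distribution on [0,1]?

Yes

For any Beta, Var(X) < E[X]·(1−E[X]).
Here μ(1−μ) = 0.09×0.91 = 0.0819, and 0.006 < 0.0819.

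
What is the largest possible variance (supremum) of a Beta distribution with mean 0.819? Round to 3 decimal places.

0.148

Var = μ(1−μ)/(α+β+1), which approaches μ(1−μ) as α+β → 0.
So the supremum is μ(1−μ) = 0.819×0.181 = 0.148.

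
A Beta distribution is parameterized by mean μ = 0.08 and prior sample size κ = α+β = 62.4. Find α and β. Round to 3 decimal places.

Split κ in proportion μ : (1−μ): α = 0.08·62.4 = 4.992, β = 62.4 − 4.992 = 57.408.

α = 4.992, β = 57.408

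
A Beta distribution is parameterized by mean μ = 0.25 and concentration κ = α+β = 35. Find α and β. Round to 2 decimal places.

α = 8.75, β = 26.25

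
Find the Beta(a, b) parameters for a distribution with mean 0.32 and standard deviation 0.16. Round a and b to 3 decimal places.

a = 2.400, b = 5.100

σ² = 0.16² = 0.0256.
With s = a+b, Var = μ(1−μ)/(s+1), so s+1 = (0.32×0.68)/0.0256 = 8.5000 and s = 7.5000.
a = μs = 2.400, b = (1−μ)s = 5.100.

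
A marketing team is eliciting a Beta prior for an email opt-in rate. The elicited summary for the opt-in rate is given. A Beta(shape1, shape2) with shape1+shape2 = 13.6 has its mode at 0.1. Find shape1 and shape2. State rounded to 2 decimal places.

shape1 = 2.16, shape2 = 11.44

Since the density peak of Beta(shape1,shape2) is at (shape1−1)/(shape1+shape2−2),
shape1 = 1 + 0.1(13.6−2) = 2.16 and shape2 = 13.6 − 2.16 = 11.44.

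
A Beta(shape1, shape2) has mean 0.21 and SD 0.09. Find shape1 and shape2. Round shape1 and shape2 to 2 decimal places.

shape1 = 4.09, shape2 = 15.39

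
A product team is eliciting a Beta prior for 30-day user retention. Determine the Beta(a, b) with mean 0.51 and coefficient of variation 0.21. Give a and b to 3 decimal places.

σ = CV·μ = 0.21×0.51 = 0.10710, so σ² = 0.011470.
s+1 = μ(1−μ)/σ² = 0.2499/0.011470 = 21.7865, so s = a+b = 20.7865.
a = μs = 10.601, b = (1−μ)s = 10.185.

a = 10.601, b = 10.185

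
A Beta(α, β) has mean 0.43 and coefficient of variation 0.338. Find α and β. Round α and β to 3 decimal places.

α = 4.559, β = 6.044

Var = (CV·μ)² = (0.338×0.43)² = 0.021124.
α+β = μ(1−μ)/Var − 1 = 0.2451/0.021124 − 1 = 10.6031.
Thus α = 0.43·10.6031 = 4.559 and β = 0.57·10.6031 = 6.044.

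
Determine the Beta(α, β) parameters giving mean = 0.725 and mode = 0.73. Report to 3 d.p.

α = 66.700, β = 25.300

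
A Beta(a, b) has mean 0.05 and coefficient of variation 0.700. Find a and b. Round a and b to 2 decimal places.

a = 1.89, b = 35.89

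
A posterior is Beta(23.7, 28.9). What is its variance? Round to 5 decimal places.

μ = 23.7/52.6 = 0.450570; Var = μ(1−μ)/(α+β+1) = 0.2475567/53.6 = 0.00462.

0.00462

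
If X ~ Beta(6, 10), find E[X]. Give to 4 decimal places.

E[X] = α/(α+β) = 6/16 = 0.3750.

0.3750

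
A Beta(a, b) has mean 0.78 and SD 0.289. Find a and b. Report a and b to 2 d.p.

Variance = 0.289² = 0.083521. The moment-matching identity a+b = μ(1−μ)/Var − 1 gives
a+b = 0.1716/0.083521 − 1 = 1.0546, so a = μ·1.0546 = 0.82 and b = (1−μ)·1.0546 = 0.23.

a = 0.82, b = 0.23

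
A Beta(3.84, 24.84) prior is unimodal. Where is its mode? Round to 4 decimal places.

0.1064

The density x^(α−1)(1−x)^(β−1) is maximised at (α−1)/(α+β−2) = 2.84/26.68 = 0.1064.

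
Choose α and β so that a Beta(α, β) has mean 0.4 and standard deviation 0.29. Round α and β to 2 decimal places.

First σ² = 0.0841. Setting α = μn, β = (1−μ)n with n = α+β,
μ(1−μ)/(n+1) = 0.0841 ⇒ n+1 = 0.24/0.0841 = 2.8537 ⇒ n = 1.8537.
Hence α = 0.4×1.8537 = 0.74, β = 0.6×1.8537 = 1.11.

α = 0.74, β = 1.11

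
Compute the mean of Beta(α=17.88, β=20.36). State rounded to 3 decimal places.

0.468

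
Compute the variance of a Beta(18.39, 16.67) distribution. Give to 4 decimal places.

0.0069

α+β = 35.06 and αβ = 306.5613, so Var = αβ/[(α+β)²(α+β+1)] = 306.5613/44325.081816 = 0.0069.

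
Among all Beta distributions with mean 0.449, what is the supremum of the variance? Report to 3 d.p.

0.247

For fixed mean μ the Beta variance is μ(1−μ)/(α+β+1), increasing as α+β decreases.
Its least upper bound (not attained) is μ(1−μ) = 0.449·0.551 = 0.247.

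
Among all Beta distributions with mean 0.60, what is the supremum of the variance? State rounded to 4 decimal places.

Var = μ(1−μ)/(α+β+1), which approaches μ(1−μ) as α+β → 0.
So the supremum is μ(1−μ) = 0.60×0.40 = 0.2400.

0.2400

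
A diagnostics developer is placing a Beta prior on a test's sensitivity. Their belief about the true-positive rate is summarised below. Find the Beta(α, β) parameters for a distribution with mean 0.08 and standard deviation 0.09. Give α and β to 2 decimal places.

σ² = 0.09² = 0.0081.
With s = α+β, Var = μ(1−μ)/(s+1), so s+1 = (0.08×0.92)/0.0081 = 9.0864 and s = 8.0864.
α = μs = 0.65, β = (1−μ)s = 7.44.

α = 0.65, β = 7.44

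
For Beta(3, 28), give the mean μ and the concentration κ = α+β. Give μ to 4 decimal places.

μ = 0.0968, κ = 31

κ = α+β = 3+28 = 31; μ = α/κ = 3/31 = 0.0968.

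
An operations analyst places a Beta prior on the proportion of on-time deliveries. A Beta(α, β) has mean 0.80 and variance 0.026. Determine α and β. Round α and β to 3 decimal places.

α = 4.123, β = 1.031

By moment matching, α+β = μ(1−μ)/σ² − 1 = (0.80·0.20)/0.026 − 1 = 6.1538 − 1 = 5.1538.
Since α/(α+β) = μ, α = 0.80·5.1538 = 4.123 and β = 0.20·5.1538 = 1.031.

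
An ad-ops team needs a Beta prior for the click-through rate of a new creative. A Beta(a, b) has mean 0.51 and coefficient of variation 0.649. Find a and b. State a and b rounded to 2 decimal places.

a = 0.65, b = 0.63

Var = (CV·μ)² = (0.649×0.51)² = 0.109554.
a+b = μ(1−μ)/Var − 1 = 0.2499/0.109554 − 1 = 1.2811.
Thus a = 0.51·1.2811 = 0.65 and b = 0.49·1.2811 = 0.63.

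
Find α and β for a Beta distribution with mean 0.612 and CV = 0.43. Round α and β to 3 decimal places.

α = 1.486, β = 0.942

Var = (CV·μ)² = (0.43×0.612)² = 0.069253.
α+β = μ(1−μ)/Var − 1 = 0.237456/0.069253 − 1 = 2.4288.
Thus α = 0.612·2.4288 = 1.486 and β = 0.388·2.4288 = 0.942.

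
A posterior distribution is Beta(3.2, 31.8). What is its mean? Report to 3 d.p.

E[X] = α/(α+β) = 3.2/35.0 = 0.091.

0.091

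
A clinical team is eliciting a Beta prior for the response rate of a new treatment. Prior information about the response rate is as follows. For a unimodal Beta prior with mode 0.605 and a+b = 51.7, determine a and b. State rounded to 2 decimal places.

a = 31.07, b = 20.63

Since the density peak of Beta(a,b) is at (a−1)/(a+b−2),
a = 1 + 0.605(51.7−2) = 31.07 and b = 51.7 − 31.07 = 20.63.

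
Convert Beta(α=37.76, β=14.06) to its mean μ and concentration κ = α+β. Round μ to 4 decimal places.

κ = α+β = 37.76+14.06 = 51.82; μ = α/κ = 37.76/51.82 = 0.7287.

μ = 0.7287, κ = 51.82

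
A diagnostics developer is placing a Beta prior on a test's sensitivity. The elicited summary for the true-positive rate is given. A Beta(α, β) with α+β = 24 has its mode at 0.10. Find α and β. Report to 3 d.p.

α = 3.200, β = 20.800

Mode = (α−1)/(κ−2) with κ = α+β, so α−1 = 0.10·22 = 2.200.
α = 3.200; β = κ − α = 20.800.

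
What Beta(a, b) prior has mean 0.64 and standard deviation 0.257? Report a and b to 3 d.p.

σ² = 0.257² = 0.066049.
With s = a+b, Var = μ(1−μ)/(s+1), so s+1 = (0.64×0.36)/0.066049 = 3.4883 and s = 2.4883.
a = μs = 1.593, b = (1−μ)s = 0.896.

a = 1.593, b = 0.896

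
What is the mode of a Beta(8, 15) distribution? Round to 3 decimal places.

The density x^(α−1)(1−x)^(β−1) is maximised at (α−1)/(α+β−2) = 7/21 = 0.333.

0.333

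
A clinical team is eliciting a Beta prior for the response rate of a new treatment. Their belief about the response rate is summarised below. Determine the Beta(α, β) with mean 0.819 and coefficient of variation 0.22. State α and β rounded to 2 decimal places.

σ = CV·μ = 0.22×0.819 = 0.18018, so σ² = 0.032465.
s+1 = μ(1−μ)/σ² = 0.148239/0.032465 = 4.5661, so s = α+β = 3.5661.
α = μs = 2.92, β = (1−μ)s = 0.65.

α = 2.92, β = 0.65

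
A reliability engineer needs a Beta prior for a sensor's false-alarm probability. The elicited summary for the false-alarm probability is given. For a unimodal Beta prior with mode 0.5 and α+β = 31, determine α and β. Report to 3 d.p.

α = 15.500, β = 15.500

For α,β>1 the mode is (α−1)/(α+β−2), so α = mode·(κ−2)+1 = 0.5×29+1 = 15.500.
And β = (1−mode)·(κ−2)+1 = 0.5×29+1 = 15.500.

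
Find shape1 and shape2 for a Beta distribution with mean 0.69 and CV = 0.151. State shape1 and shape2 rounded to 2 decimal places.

σ = CV·μ = 0.151×0.69 = 0.10419, so σ² = 0.010856.
s+1 = μ(1−μ)/σ² = 0.2139/0.010856 = 19.7042, so s = shape1+shape2 = 18.7042.
shape1 = μs = 12.91, shape2 = (1−μ)s = 5.80.

shape1 = 12.91, shape2 = 5.80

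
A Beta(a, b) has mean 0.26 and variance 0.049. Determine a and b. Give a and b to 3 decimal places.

a = 0.761, b = 2.166

By moment matching, a+b = μ(1−μ)/σ² − 1 = (0.26·0.74)/0.049 − 1 = 3.9265 − 1 = 2.9265.
Since a/(a+b) = μ, a = 0.26·2.9265 = 0.761 and b = 0.74·2.9265 = 2.166.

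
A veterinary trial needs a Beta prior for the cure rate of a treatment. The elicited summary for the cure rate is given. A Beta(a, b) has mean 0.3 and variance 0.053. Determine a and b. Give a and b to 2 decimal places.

a = 0.89, b = 2.07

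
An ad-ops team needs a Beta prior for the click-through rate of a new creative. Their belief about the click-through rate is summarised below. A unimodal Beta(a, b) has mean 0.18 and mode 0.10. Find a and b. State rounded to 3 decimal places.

With s = a+b: μ = a/s and mode = (a−1)/(s−2). Eliminating a = μs,
μs − 1 = m(s−2) ⇒ s(μ−m) = 1−2m ⇒ s = 0.80/0.08 = 10.0000.
So a = μs = 1.800, b = (1−μ)s = 8.200.

a = 1.800, b = 8.200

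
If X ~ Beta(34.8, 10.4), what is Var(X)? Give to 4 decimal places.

Var = αβ/[(α+β)²(α+β+1)] = (34.8×10.4)/(45.2²×46.2) = 361.92/94388.448 = 0.0038.

0.0038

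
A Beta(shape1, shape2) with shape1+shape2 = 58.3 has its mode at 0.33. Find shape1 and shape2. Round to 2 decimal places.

For shape1,shape2>1 the mode is (shape1−1)/(shape1+shape2−2), so shape1 = mode·(κ−2)+1 = 0.33×56.3+1 = 19.58.
And shape2 = (1−mode)·(κ−2)+1 = 0.67×56.3+1 = 38.72.

shape1 = 19.58, shape2 = 38.72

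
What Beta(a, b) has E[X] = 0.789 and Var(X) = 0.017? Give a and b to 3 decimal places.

a = 6.938, b = 1.855

Let s = a+b. The Beta variance is μ(1−μ)/(s+1).
So s+1 = μ(1−μ)/σ² = (0.789×0.211)/0.017 = 0.166479/0.017 = 9.7929, giving s = 8.7929.
Then a = μs = 0.789×8.7929 = 6.938 and b = (1−μ)s = 0.211×8.7929 = 1.855.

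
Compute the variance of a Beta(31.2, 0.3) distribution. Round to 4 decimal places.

0.0003

α+β = 31.5 and αβ = 9.36, so Var = αβ/[(α+β)²(α+β+1)] = 9.36/32248.125 = 0.0003.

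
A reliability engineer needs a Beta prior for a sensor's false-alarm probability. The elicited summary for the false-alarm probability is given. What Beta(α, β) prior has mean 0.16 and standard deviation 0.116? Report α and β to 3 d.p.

Variance = 0.116² = 0.013456. The moment-matching identity α+β = μ(1−μ)/Var − 1 gives
α+β = 0.1344/0.013456 − 1 = 8.9881, so α = μ·8.9881 = 1.438 and β = (1−μ)·8.9881 = 7.550.

α = 1.438, β = 7.550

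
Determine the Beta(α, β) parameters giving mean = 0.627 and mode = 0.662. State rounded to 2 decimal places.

Let s = α+β. Mean gives α = μs = 0.627s; mode gives (α−1)/(s−2) = 0.662.
Substituting: 0.627s − 1 = 0.662(s−2) = 0.662s − 1.324, so -0.035s = -0.324 and s = 9.2571.
Then α = 0.627×9.2571 = 5.80 and β = s−α = 3.45.

α = 5.80, β = 3.45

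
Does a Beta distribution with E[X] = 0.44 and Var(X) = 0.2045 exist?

For any Beta, Var(X) < E[X]·(1−E[X]).
Here μ(1−μ) = 0.44×0.56 = 0.2464, and 0.2045 < 0.2464.

Yes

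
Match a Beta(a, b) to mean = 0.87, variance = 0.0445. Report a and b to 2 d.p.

Let s = a+b. The Beta variance is μ(1−μ)/(s+1).
So s+1 = μ(1−μ)/σ² = (0.87×0.13)/0.0445 = 0.1131/0.0445 = 2.5416, giving s = 1.5416.
Then a = μs = 0.87×1.5416 = 1.34 and b = (1−μ)s = 0.13×1.5416 = 0.20.

a = 1.34, b = 0.20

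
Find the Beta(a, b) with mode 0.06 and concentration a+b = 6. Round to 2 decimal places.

For a,b>1 the mode is (a−1)/(a+b−2), so a = mode·(κ−2)+1 = 0.06×4+1 = 1.24.
And b = (1−mode)·(κ−2)+1 = 0.94×4+1 = 4.76.

a = 1.24, b = 4.76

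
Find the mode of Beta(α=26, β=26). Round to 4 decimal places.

0.5000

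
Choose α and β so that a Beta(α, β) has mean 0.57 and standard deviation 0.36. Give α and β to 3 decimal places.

α = 0.508, β = 0.383

First σ² = 0.1296. Setting α = μn, β = (1−μ)n with n = α+β,
μ(1−μ)/(n+1) = 0.1296 ⇒ n+1 = 0.2451/0.1296 = 1.8912 ⇒ n = 0.8912.
Hence α = 0.57×0.8912 = 0.508, β = 0.43×0.8912 = 0.383.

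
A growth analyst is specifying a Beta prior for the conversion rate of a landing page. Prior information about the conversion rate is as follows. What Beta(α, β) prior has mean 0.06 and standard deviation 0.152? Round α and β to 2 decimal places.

α = 0.09, β = 1.35

First σ² = 0.023104. Setting α = μn, β = (1−μ)n with n = α+β,
μ(1−μ)/(n+1) = 0.023104 ⇒ n+1 = 0.0564/0.023104 = 2.4411 ⇒ n = 1.4411.
Hence α = 0.06×1.4411 = 0.09, β = 0.94×1.4411 = 1.35.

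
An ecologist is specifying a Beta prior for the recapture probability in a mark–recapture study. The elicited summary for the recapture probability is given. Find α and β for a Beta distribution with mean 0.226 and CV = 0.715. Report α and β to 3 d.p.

α = 1.288, β = 4.411

Var = (CV·μ)² = (0.715×0.226)² = 0.026111.
α+β = μ(1−μ)/Var − 1 = 0.174924/0.026111 − 1 = 5.6992.
Thus α = 0.226·5.6992 = 1.288 and β = 0.774·5.6992 = 4.411.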